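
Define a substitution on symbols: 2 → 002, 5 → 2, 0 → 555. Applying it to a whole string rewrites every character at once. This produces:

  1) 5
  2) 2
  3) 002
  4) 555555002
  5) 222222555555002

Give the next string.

Replace each of the 15 characters of 222222555555002 in place — 002 002 002 002 002 002 2 2 2 2 2 2 555 555 002 — and concatenate.

002002002002002002222222555555002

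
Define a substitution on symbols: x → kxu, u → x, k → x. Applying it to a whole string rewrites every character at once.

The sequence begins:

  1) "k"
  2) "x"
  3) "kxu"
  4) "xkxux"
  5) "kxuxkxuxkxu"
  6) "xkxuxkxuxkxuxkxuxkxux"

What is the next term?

Applying the rule to each of the 21 symbols of xkxuxkxuxkxuxkxuxkxux gives the pieces kxu x kxu x kxu x kxu x kxu x kxu x kxu x kxu x kxu x kxu x kxu, which concatenate to the answer.

kxuxkxuxkxuxkxuxkxuxkxuxkxuxkxuxkxuxkxuxkxu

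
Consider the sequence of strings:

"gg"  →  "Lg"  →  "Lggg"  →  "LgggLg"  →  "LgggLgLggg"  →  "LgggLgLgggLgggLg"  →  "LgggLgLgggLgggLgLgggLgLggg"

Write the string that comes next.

LgggLgLgggLgggLgLgggLgLgggLgggLgLgggLgggLg

From term 3 onward, concatenate the last term with the second-to-last: Lg·gg = Lggg, Lggg·Lg = LgggLg, …
The next term joins LgggLgLgggLgggLgLgggLgLggg and LgggLgLgggLgggLg.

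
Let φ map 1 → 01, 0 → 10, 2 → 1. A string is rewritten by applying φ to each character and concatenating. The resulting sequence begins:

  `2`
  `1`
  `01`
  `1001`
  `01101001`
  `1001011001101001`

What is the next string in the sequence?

Rewriting the 16 symbols of 1001011001101001 one by one yields 01 10 10 01 10 01 01 10 10 01 01 10 01 10 10 01; concatenated:

01101001100101101001011001101001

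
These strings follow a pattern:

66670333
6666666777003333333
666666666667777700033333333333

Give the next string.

Each string has the form 6^{4n-1} 7^{2n-1} 0^{n} 3^{4n-1} (n = 1, 2, …).
At n = 4 the blocks have lengths 15, 7, 4, 15.

66666666666666677777770000333333333333333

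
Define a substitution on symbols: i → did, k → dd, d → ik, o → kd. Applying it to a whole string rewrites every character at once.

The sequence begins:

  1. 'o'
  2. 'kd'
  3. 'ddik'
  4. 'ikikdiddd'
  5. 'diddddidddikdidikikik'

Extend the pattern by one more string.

ikdidikikikikdidikikikdidddikdidikdiddddiddddiddd

Applying the rule to each of the 21 symbols of diddddidddikdidikikik gives the pieces ik did ik ik ik ik did ik ik ik did dd ik did ik did dd did dd did dd, which concatenate to the answer.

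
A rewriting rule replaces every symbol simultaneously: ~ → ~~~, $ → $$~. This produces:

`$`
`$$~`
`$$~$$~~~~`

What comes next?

$$~$$~~~~$$~$$~~~~~~~~~~~~~

Expanding $$~$$~~~~: $→$$~, $→$$~, ~→~~~, $→$$~, $→$$~, ~→~~~, ~→~~~, ~→~~~, ~→~~~. Concatenated: $$~ $$~ ~~~ $$~ $$~ ~~~ ~~~ ~~~ ~~~.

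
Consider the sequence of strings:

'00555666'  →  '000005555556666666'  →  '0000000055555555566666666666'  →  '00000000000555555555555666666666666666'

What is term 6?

0000000000000000055555555555555555566666666666666666666666

Reading off run lengths: 0 runs 2, 5, 8, 11; 5 runs 3, 6, 9, 12; 6 runs 3, 7, 11, 15 — each is linear in n (n = 1, 2, …).
Setting n = 6 gives 17, 18, 23 characters in each block.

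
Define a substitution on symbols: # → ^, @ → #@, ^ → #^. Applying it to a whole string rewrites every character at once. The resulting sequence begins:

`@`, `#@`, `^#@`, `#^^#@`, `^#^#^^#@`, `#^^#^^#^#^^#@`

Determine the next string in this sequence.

Rewriting the 13 symbols of #^^#^^#^#^^#@ one by one yields ^ #^ #^ ^ #^ #^ ^ #^ ^ #^ #^ ^ #@; concatenated:

^#^#^^#^#^^#^^#^#^^#@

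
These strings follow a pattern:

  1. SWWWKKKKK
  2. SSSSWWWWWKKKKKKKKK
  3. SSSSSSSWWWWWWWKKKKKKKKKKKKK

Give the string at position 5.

SSSSSSSSSSSSSWWWWWWWWWWWKKKKKKKKKKKKKKKKKKKKK

Term n consists of 3n-2 S's, followed by 2n+1 W's, followed by 4n+1 K's (n = 1, 2, …).
Setting n = 5 gives 13, 11, 21 characters in each block.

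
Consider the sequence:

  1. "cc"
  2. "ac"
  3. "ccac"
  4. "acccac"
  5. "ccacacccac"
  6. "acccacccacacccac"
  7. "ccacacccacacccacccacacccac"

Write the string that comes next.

From term 3 onward, concatenate the second-to-last term with the last: cc·ac = ccac, ac·ccac = acccac, …
The next term joins acccacccacacccac and ccacacccacacccacccacacccac.

acccacccacacccacccacacccacacccacccacacccac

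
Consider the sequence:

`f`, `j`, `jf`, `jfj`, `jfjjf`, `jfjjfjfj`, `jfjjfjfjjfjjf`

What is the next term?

jfjjfjfjjfjjfjfjjfjfj

From term 3 onward, concatenate the last term with the second-to-last: j·f = jf, jf·j = jfj, …
Continuing: jfjjfjfjjfjjf · jfjjfjfj gives term 8.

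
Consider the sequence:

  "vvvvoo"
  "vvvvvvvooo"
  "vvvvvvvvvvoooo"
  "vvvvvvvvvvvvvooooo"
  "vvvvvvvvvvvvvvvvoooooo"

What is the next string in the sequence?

vvvvvvvvvvvvvvvvvvvooooooo

The n-th term is 3n+1 v's then n+1 o's (n = 1, 2, …).
At n = 6 the blocks have lengths 19, 7.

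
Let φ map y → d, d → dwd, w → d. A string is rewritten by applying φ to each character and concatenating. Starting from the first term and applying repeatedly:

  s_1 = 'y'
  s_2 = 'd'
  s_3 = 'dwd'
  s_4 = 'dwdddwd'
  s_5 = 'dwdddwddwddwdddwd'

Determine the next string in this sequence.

Replace each of the 17 characters of dwdddwddwddwdddwd in place — dwd d dwd dwd dwd d dwd dwd d dwd dwd d dwd dwd dwd d dwd — and concatenate.

dwdddwddwddwdddwddwdddwddwdddwddwddwdddwd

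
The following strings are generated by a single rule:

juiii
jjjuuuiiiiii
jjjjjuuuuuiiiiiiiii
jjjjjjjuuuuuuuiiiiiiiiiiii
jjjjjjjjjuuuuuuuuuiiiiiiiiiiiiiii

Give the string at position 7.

jjjjjjjjjjjjjuuuuuuuuuuuuuiiiiiiiiiiiiiiiiiiiii

Term n consists of 2n-1 j's, followed by 2n-1 u's, followed by 3n i's (n = 1, 2, …).
Setting n = 7 gives 13, 13, 21 characters in each block.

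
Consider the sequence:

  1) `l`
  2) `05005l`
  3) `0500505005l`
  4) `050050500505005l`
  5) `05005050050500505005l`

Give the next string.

The strings grow by a fixed prefix 05005 each time.
One more step from 05005050050500505005l gives the answer.

0500505005050050500505005l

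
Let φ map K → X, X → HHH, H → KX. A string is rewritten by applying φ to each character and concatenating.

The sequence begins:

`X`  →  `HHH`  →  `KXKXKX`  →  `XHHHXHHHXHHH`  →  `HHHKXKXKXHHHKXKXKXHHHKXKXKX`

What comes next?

Rewriting the 27 symbols of HHHKXKXKXHHHKXKXKXHHHKXKXKX one by one yields KX KX KX X HHH X HHH X HHH KX KX KX X HHH X HHH X HHH KX KX KX X HHH X HHH X HHH; concatenated:

KXKXKXXHHHXHHHXHHHKXKXKXXHHHXHHHXHHHKXKXKXXHHHXHHHXHHH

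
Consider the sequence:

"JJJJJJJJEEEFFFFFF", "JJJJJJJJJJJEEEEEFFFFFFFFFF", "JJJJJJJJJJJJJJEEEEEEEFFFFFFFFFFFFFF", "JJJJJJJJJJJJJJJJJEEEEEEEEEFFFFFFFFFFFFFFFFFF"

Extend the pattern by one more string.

The n-th term is 3n+2 J's then 2n-1 E's then 4n-2 F's, where the shown terms are n = 2, 3, 4, 5.
Setting n = 6 gives 20, 11, 22 characters in each block.

JJJJJJJJJJJJJJJJJJJJEEEEEEEEEEEFFFFFFFFFFFFFFFFFFFFFF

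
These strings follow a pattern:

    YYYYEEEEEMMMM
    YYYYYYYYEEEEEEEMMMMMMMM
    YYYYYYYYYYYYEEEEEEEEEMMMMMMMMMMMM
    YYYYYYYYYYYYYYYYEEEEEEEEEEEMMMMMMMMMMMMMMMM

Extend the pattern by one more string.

Term n consists of 4n Y's, followed by 2n+3 E's, followed by 4n M's (n = 1, 2, …).
For the next term, n = 5, so the run lengths are 20, 13, 20.

YYYYYYYYYYYYYYYYYYYYEEEEEEEEEEEEEMMMMMMMMMMMMMMMMMMMM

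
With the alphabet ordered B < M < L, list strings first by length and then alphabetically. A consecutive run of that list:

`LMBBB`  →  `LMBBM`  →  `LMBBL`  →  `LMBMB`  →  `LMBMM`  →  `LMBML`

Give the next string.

LMBLB

Find the rightmost character of LMBML below L, bump it to the next letter, and reset everything to its right to B.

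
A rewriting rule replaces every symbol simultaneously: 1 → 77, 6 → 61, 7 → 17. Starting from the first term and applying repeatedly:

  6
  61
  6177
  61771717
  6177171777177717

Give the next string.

61771717771777171717771717177717

Applying the rule to each of the 16 symbols of 6177171777177717 gives the pieces 61 77 17 17 77 17 77 17 17 17 77 17 17 17 77 17, which concatenate to the answer.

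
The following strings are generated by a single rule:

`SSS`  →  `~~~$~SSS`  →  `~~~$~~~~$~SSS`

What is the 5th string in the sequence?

~~~$~~~~$~~~~$~~~~$~SSS

The strings grow by a fixed prefix ~~~$~ each time.
From ~~~$~~~~$~SSS, 2 further steps: ~~~$~~~~$~SSS → ~~~$~~~~$~~~~$~SSS → (answer).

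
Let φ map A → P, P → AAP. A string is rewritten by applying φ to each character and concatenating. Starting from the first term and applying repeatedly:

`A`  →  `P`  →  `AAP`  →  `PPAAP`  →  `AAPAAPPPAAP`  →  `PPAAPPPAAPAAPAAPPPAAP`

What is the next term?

AAPAAPPPAAPAAPAAPPPAAPPPAAPPPAAPAAPAAPPPAAP

φ(PPAAPPPAAPAAPAAPPPAAP) expands symbol-by-symbol to AAP AAP P P AAP AAP AAP P P AAP P P AAP P P AAP AAP AAP P P AAP; joining the 21 pieces gives the next term.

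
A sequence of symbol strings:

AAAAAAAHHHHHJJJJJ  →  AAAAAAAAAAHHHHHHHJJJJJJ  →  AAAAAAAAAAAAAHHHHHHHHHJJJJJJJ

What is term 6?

Each string has the form A^{3n+1} H^{2n+1} J^{n+3}, where the shown terms are n = 2, 3, 4.
At n = 7 the blocks have lengths 22, 15, 10.

AAAAAAAAAAAAAAAAAAAAAAHHHHHHHHHHHHHHHJJJJJJJJJJ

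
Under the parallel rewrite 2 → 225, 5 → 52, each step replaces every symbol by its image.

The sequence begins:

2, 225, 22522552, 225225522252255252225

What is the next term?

Applying the rule to each of the 21 symbols of 225225522252255252225 gives the pieces 225 225 52 225 225 52 52 225 225 225 52 225 225 52 52 225 52 225 225 225 52, which concatenate to the answer.

2252255222522552522252252255222522552522255222522522552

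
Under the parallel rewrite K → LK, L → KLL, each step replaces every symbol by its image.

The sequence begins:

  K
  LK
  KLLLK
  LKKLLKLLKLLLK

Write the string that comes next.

Rewriting the 13 symbols of LKKLLKLLKLLLK one by one yields KLL LK LK KLL KLL LK KLL KLL LK KLL KLL KLL LK; concatenated:

KLLLKLKKLLKLLLKKLLKLLLKKLLKLLKLLLK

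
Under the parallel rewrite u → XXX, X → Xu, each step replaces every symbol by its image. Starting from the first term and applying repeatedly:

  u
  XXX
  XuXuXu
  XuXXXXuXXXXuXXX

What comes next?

Applying the rule to each of the 15 symbols of XuXXXXuXXXXuXXX gives the pieces Xu XXX Xu Xu Xu Xu XXX Xu Xu Xu Xu XXX Xu Xu Xu, which concatenate to the answer.

XuXXXXuXuXuXuXXXXuXuXuXuXXXXuXuXu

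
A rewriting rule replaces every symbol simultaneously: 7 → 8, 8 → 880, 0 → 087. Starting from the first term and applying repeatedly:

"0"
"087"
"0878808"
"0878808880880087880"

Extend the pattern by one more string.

Rewriting the 19 symbols of 0878808880880087880 one by one yields 087 880 8 880 880 087 880 880 880 087 880 880 087 087 880 8 880 880 087; concatenated:

08788088808800878808808800878808800870878808880880087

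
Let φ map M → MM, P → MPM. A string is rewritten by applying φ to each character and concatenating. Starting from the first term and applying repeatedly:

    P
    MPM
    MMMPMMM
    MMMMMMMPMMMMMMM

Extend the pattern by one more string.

φ(MMMMMMMPMMMMMMM) expands symbol-by-symbol to MM MM MM MM MM MM MM MPM MM MM MM MM MM MM MM; joining the 15 pieces gives the next term.

MMMMMMMMMMMMMMMPMMMMMMMMMMMMMMM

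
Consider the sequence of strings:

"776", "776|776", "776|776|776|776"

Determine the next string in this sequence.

776|776|776|776|776|776|776|776

s(k+1) = s(k)·|·s(k) — each term doubles the last with '|' between the halves.
One more doubling of 776|776|776|776 gives the answer.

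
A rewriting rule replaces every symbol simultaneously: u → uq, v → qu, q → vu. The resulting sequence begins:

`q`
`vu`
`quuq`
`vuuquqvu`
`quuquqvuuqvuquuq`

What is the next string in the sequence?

vuuquqvuuqvuquuquqvuquuqvuuquqvu

φ(quuquqvuuqvuquuq) expands symbol-by-symbol to vu uq uq vu uq vu qu uq uq vu qu uq vu uq uq vu; joining the 16 pieces gives the next term.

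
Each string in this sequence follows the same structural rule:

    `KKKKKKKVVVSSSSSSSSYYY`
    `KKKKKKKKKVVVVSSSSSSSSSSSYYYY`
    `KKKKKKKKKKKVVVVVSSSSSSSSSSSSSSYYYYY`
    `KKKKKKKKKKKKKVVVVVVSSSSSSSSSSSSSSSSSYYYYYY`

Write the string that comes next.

Term n consists of 2n+1 K's, followed by n V's, followed by 3n-1 S's, followed by n Y's, where the shown terms are n = 3, 4, 5, 6.
At n = 7 the blocks have lengths 15, 7, 20, 7.

KKKKKKKKKKKKKKKVVVVVVVSSSSSSSSSSSSSSSSSSSSYYYYYYY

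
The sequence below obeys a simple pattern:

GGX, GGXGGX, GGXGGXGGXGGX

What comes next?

GGXGGXGGXGGXGGXGGXGGXGGX

s(k+1) = s(k)·s(k) — each term doubles the last.
So the next term is two copies of GGXGGXGGXGGX.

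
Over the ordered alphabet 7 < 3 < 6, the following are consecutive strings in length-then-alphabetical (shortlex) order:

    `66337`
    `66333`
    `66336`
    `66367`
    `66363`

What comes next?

Treat 66363 as a base-3 numeral over the given alphabet and add one, carrying through any trailing 6's.

66366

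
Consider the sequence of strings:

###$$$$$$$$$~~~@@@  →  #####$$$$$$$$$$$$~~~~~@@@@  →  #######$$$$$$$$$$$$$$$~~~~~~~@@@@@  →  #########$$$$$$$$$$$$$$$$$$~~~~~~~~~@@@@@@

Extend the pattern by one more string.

###########$$$$$$$$$$$$$$$$$$$$$~~~~~~~~~~~@@@@@@@

Reading off run lengths: # runs 3, 5, 7, 9; $ runs 9, 12, 15, 18; ~ runs 3, 5, 7, 9; @ runs 3, 4, 5, 6 — each is linear in n, where the shown terms are n = 2, 3, 4, 5.
For the next term, n = 6, so the run lengths are 11, 21, 11, 7.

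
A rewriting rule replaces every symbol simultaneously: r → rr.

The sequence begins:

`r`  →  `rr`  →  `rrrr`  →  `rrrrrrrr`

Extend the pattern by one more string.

Rewriting each symbol of rrrrrrrr: r→rr, r→rr, r→rr, r→rr, r→rr, r→rr, r→rr, r→rr, which concatenates to rr rr rr rr rr rr rr rr.

rrrrrrrrrrrrrrrr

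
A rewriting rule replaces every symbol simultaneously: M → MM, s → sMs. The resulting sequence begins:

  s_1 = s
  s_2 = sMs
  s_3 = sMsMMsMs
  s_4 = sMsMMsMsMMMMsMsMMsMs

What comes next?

sMsMMsMsMMMMsMsMMsMsMMMMMMMMsMsMMsMsMMMMsMsMMsMs

Replace each of the 20 characters of sMsMMsMsMMMMsMsMMsMs in place — sMs MM sMs MM MM sMs MM sMs MM MM MM MM sMs MM sMs MM MM sMs MM sMs — and concatenate.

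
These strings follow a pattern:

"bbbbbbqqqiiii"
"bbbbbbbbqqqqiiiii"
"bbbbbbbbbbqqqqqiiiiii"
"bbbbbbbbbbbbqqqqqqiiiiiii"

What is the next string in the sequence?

bbbbbbbbbbbbbbqqqqqqqiiiiiiii

Reading off run lengths: b runs 6, 8, 10, 12; q runs 3, 4, 5, 6; i runs 4, 5, 6, 7 — each is linear in n, where the shown terms are n = 3, 4, 5, 6.
Setting n = 7 gives 14, 7, 8 characters in each block.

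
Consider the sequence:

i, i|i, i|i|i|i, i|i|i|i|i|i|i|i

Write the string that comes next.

i|i|i|i|i|i|i|i|i|i|i|i|i|i|i|i

Every step duplicates the string with '|' between the halves.
So the next term is two copies of i|i|i|i|i|i|i|i with '|' between the halves.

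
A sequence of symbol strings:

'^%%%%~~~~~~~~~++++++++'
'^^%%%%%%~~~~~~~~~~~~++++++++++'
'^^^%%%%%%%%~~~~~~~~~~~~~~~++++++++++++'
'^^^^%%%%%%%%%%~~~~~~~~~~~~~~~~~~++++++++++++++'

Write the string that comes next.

Each string has the form ^^{n-2} %^{2n-2} ~^{3n} +^{2n+2}, where the shown terms are n = 3, 4, 5, 6.
For the next term, n = 7, so the run lengths are 5, 12, 21, 16.

^^^^^%%%%%%%%%%%%~~~~~~~~~~~~~~~~~~~~~++++++++++++++++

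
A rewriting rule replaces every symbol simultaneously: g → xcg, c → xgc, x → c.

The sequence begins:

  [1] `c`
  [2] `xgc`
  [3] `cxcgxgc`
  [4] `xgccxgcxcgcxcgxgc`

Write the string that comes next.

Rewriting the 17 symbols of xgccxgcxcgcxcgxgc one by one yields c xcg xgc xgc c xcg xgc c xgc xcg xgc c xgc xcg c xcg xgc; concatenated:

cxcgxgcxgccxcgxgccxgcxcgxgccxgcxcgcxcgxgc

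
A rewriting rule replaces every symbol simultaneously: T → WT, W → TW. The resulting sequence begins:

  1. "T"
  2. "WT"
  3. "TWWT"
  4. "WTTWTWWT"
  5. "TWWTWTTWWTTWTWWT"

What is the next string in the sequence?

Applying the rule to each of the 16 symbols of TWWTWTTWWTTWTWWT gives the pieces WT TW TW WT TW WT WT TW TW WT WT TW WT TW TW WT, which concatenate to the answer.

WTTWTWWTTWWTWTTWTWWTWTTWWTTWTWWT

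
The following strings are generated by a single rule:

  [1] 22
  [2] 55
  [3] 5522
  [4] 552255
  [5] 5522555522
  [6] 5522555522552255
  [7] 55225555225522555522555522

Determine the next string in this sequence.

Each term (from the third on) is the previous term followed by the one before it: term 3 = 55·22 = 5522.
So term 8 is 55225555225522555522555522·5522555522552255.

552255552255225555225555225522555522552255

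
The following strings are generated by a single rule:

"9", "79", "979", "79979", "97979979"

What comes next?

7997997979979

From term 3 onward, concatenate the second-to-last term with the last: 9·79 = 979, 79·979 = 79979, …
So term 6 is 79979·97979979.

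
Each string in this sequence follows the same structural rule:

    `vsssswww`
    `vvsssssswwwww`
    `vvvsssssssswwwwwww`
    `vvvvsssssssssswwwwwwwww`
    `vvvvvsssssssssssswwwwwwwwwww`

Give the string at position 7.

Each string has the form v^{n-1} s^{2n} w^{2n-1}, where the shown terms are n = 2, 3, 4, 5, 6.
Setting n = 8 gives 7, 16, 15 characters in each block.

vvvvvvvsssssssssssssssswwwwwwwwwwwwwww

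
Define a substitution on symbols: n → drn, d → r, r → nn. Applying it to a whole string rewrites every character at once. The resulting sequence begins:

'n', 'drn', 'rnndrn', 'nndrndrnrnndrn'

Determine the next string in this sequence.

drndrnrnndrnrnndrnnndrndrnrnndrn

Replace each of the 14 characters of nndrndrnrnndrn in place — drn drn r nn drn r nn drn nn drn drn r nn drn — and concatenate.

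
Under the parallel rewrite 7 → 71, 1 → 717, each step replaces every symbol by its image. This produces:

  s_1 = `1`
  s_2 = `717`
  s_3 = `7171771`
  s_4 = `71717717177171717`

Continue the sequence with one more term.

Rewriting the 17 symbols of 71717717177171717 one by one yields 71 717 71 717 71 71 717 71 717 71 71 717 71 717 71 717 71; concatenated:

71717717177171717717177171717717177171771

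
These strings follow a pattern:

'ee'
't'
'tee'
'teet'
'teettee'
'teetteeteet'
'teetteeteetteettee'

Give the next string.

Each term (from the third on) is the previous term followed by the one before it: term 3 = t·ee = tee.
The next term joins teetteeteetteettee and teetteeteet.

teetteeteetteetteeteetteeteet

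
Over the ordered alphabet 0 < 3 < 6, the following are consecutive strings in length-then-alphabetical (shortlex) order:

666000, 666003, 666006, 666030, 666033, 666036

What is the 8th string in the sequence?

Advancing 2 positions from 666036 through 666036 → 666060 reaches term 8.

666063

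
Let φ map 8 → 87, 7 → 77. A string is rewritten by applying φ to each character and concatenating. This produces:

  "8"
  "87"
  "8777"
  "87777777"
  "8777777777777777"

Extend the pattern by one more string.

Replace each of the 16 characters of 8777777777777777 in place — 87 77 77 77 77 77 77 77 77 77 77 77 77 77 77 77 — and concatenate.

87777777777777777777777777777777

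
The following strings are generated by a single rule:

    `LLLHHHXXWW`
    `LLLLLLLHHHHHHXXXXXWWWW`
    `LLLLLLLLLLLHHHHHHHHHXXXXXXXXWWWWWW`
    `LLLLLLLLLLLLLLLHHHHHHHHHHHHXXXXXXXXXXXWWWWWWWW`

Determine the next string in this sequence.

Reading off run lengths: L runs 3, 7, 11, 15; H runs 3, 6, 9, 12; X runs 2, 5, 8, 11; W runs 2, 4, 6, 8 — each is linear in n (n = 1, 2, …).
At n = 5 the blocks have lengths 19, 15, 14, 10.

LLLLLLLLLLLLLLLLLLLHHHHHHHHHHHHHHHXXXXXXXXXXXXXXWWWWWWWWWW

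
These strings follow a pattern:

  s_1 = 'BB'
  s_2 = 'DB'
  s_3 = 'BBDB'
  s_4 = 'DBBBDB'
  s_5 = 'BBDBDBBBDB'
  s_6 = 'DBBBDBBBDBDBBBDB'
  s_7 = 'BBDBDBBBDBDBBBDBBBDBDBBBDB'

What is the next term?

From term 3 onward, concatenate the second-to-last term with the last: BB·DB = BBDB, DB·BBDB = DBBBDB, …
The next term joins DBBBDBBBDBDBBBDB and BBDBDBBBDBDBBBDBBBDBDBBBDB.

DBBBDBBBDBDBBBDBBBDBDBBBDBDBBBDBBBDBDBBBDB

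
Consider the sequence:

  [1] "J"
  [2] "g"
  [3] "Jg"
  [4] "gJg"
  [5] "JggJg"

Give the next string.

From term 3 onward, concatenate the second-to-last term with the last: J·g = Jg, g·Jg = gJg, …
Continuing: gJg · JggJg gives term 6.

gJgJggJg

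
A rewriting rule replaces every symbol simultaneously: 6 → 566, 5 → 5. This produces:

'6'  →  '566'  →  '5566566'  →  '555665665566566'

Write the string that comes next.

φ(555665665566566) expands symbol-by-symbol to 5 5 5 566 566 5 566 566 5 5 566 566 5 566 566; joining the 15 pieces gives the next term.

5555665665566566555665665566566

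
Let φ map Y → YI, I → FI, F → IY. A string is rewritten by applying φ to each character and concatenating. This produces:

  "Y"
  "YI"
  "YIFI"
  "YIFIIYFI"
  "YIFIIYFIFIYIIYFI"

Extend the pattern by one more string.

Applying the rule to each of the 16 symbols of YIFIIYFIFIYIIYFI gives the pieces YI FI IY FI FI YI IY FI IY FI YI FI FI YI IY FI, which concatenate to the answer.

YIFIIYFIFIYIIYFIIYFIYIFIFIYIIYFI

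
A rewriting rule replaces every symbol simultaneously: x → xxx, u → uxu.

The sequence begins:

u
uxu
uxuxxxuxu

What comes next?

Expanding uxuxxxuxu: u→uxu, x→xxx, u→uxu, x→xxx, x→xxx, x→xxx, u→uxu, x→xxx, u→uxu. Concatenated: uxu xxx uxu xxx xxx xxx uxu xxx uxu.

uxuxxxuxuxxxxxxxxxuxuxxxuxu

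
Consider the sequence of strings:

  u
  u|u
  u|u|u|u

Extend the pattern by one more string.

Each string is two copies of the previous one joined by '|'.
Doubling u|u|u|u with '|' between the halves:

u|u|u|u|u|u|u|u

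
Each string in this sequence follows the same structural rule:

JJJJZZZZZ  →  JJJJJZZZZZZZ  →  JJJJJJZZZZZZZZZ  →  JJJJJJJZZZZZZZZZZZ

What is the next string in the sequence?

JJJJJJJJZZZZZZZZZZZZZ

Term n consists of n+1 J's, followed by 2n-1 Z's, where the shown terms are n = 3, 4, 5, 6.
At n = 7 the blocks have lengths 8, 13.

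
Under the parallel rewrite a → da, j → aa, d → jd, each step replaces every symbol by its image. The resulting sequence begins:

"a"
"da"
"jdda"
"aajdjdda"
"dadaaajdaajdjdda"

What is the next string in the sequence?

jddajddadadaaajddadaaajdaajdjdda

Replace each of the 16 characters of dadaaajdaajdjdda in place — jd da jd da da da aa jd da da aa jd aa jd jd da — and concatenate.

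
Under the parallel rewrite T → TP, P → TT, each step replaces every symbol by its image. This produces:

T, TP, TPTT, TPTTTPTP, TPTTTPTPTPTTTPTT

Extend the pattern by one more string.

Rewriting the 16 symbols of TPTTTPTPTPTTTPTT one by one yields TP TT TP TP TP TT TP TT TP TT TP TP TP TT TP TP; concatenated:

TPTTTPTPTPTTTPTTTPTTTPTPTPTTTPTP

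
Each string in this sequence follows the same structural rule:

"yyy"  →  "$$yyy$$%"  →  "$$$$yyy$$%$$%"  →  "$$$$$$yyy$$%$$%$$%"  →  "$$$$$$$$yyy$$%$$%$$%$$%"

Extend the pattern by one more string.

s(k+1) = $$·s(k)·$$%, so each term gains $$ as a prefix and $$% as a suffix.
Applying this once more to $$$$$$$$yyy$$%$$%$$%$$%:

$$$$$$$$$$yyy$$%$$%$$%$$%$$%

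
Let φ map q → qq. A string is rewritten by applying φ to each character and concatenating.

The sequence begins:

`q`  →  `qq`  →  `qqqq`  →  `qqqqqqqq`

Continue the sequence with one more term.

qqqqqqqqqqqqqqqq

Expanding qqqqqqqq: q→qq, q→qq, q→qq, q→qq, q→qq, q→qq, q→qq, q→qq. Concatenated: qq qq qq qq qq qq qq qq.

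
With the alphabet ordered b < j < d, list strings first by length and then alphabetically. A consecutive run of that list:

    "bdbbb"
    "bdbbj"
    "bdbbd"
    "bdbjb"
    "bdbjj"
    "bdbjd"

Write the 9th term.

Advancing 3 positions from bdbjd through bdbjd → bdbdb → bdbdj reaches term 9.

bdbdd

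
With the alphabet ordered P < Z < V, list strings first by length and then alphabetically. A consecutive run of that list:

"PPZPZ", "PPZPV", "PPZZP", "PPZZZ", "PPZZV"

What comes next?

Find the rightmost character of PPZZV below V, bump it to the next letter, and reset everything to its right to P.

PPZVP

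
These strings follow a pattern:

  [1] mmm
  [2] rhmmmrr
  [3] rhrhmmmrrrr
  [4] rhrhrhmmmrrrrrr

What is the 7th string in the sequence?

s(k+1) = rh·s(k)·rr, so each term gains rh as a prefix and rr as a suffix.
From rhrhrhmmmrrrrrr, 3 further steps: rhrhrhmmmrrrrrr → rhrhrhrhmmmrrrrrrrr → rhrhrhrhrhmmmrrrrrrrrrr → (answer).

rhrhrhrhrhrhmmmrrrrrrrrrrrr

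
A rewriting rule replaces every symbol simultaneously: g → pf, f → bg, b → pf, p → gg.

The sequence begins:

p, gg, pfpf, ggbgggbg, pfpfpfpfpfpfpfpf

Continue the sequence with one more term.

ggbgggbgggbgggbgggbgggbgggbgggbg

Applying the rule to each of the 16 symbols of pfpfpfpfpfpfpfpf gives the pieces gg bg gg bg gg bg gg bg gg bg gg bg gg bg gg bg, which concatenate to the answer.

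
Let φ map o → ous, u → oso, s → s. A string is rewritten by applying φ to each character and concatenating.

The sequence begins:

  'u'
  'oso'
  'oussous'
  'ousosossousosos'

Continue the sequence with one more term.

Rewriting the 15 symbols of ousosossousosos one by one yields ous oso s ous s ous s s ous oso s ous s ous s; concatenated:

ousososoussousssousososoussouss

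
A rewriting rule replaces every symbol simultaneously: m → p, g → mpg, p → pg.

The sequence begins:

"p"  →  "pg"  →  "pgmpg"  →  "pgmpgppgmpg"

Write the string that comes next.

Apply φ to pgmpgppgmpg symbol by symbol: p→pg, g→mpg, m→p, p→pg, g→mpg, p→pg, p→pg, g→mpg, m→p, p→pg, g→mpg; joined: pg mpg p pg mpg pg pg mpg p pg mpg.

pgmpgppgmpgpgpgmpgppgmpg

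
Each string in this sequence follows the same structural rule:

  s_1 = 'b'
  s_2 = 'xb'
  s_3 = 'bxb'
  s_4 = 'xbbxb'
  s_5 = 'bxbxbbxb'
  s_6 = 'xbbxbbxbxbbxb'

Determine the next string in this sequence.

bxbxbbxbxbbxbbxbxbbxb

From term 3 onward, concatenate the second-to-last term with the last: b·xb = bxb, xb·bxb = xbbxb, …
So term 7 is bxbxbbxb·xbbxbbxbxbbxb.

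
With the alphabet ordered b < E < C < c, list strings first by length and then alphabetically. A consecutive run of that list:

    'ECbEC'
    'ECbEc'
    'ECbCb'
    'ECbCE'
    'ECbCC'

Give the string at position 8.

Stepping forward 3 times from ECbCC: ECbCC → ECbCc → ECbcb, then the target.

ECbcE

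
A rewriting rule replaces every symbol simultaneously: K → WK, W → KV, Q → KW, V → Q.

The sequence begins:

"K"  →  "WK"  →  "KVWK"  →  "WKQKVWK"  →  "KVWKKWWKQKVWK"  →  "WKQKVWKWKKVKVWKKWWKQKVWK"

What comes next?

Rewriting the 24 symbols of WKQKVWKWKKVKVWKKWWKQKVWK one by one yields KV WK KW WK Q KV WK KV WK WK Q WK Q KV WK WK KV KV WK KW WK Q KV WK; concatenated:

KVWKKWWKQKVWKKVWKWKQWKQKVWKWKKVKVWKKWWKQKVWK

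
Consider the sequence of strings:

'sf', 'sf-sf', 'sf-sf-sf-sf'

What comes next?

Each string is two copies of the previous one joined by '-'.
Doubling sf-sf-sf-sf with '-' between the halves:

sf-sf-sf-sf-sf-sf-sf-sf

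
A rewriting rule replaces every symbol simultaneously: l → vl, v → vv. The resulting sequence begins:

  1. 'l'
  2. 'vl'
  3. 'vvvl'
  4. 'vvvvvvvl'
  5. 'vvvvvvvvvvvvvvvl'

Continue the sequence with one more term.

Rewriting the 16 symbols of vvvvvvvvvvvvvvvl one by one yields vv vv vv vv vv vv vv vv vv vv vv vv vv vv vv vl; concatenated:

vvvvvvvvvvvvvvvvvvvvvvvvvvvvvvvl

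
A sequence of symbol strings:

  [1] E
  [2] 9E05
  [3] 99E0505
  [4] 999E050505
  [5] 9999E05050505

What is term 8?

9999999E05050505050505

s(k+1) = 9·s(k)·05, so each term gains 9 as a prefix and 05 as a suffix.
From 9999E05050505, 3 further steps: 9999E05050505 → 99999E0505050505 → 999999E050505050505 → (answer).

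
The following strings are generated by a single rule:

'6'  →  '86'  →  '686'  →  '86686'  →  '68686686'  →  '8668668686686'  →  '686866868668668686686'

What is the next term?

Each term (from the third on) is the two preceding terms concatenated in order: term 3 = 6·86 = 686.
So term 8 is 8668668686686·686866868668668686686.

8668668686686686866868668668686686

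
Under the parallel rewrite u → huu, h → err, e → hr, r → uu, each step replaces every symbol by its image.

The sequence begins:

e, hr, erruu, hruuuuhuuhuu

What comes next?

Rewriting each symbol of hruuuuhuuhuu: h→err, r→uu, u→huu, u→huu, u→huu, u→huu, h→err, u→huu, u→huu, h→err, u→huu, u→huu, which concatenates to err uu huu huu huu huu err huu huu err huu huu.

erruuhuuhuuhuuhuuerrhuuhuuerrhuuhuu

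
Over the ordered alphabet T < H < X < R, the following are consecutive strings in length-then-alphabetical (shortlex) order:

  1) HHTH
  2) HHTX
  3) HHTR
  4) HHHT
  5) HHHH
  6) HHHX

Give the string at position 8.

HHXT

Continuing the enumeration 2 steps past HHHX: HHHX → HHHR → (answer).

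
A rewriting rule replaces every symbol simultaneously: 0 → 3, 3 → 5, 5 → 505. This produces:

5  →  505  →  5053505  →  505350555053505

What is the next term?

Rewriting the 15 symbols of 505350555053505 one by one yields 505 3 505 5 505 3 505 505 505 3 505 5 505 3 505; concatenated:

505350555053505505505350555053505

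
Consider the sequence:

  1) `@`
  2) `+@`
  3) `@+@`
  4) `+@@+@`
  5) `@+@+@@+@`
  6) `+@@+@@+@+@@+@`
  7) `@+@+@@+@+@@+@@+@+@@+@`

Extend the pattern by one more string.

+@@+@@+@+@@+@@+@+@@+@+@@+@@+@+@@+@

This is a Fibonacci-style word recurrence s(k) = s(k−2)·s(k−1): e.g. @·+@ = @+@.
Continuing: +@@+@@+@+@@+@ · @+@+@@+@+@@+@@+@+@@+@ gives term 8.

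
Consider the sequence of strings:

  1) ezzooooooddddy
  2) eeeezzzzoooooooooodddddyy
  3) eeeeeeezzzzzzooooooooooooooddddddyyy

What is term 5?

Term n consists of 3n-2 e's, followed by 2n z's, followed by 4n+2 o's, followed by n+3 d's, followed by n y's (n = 1, 2, …).
At n = 5 the blocks have lengths 13, 10, 22, 8, 5.

eeeeeeeeeeeeezzzzzzzzzzooooooooooooooooooooooddddddddyyyyy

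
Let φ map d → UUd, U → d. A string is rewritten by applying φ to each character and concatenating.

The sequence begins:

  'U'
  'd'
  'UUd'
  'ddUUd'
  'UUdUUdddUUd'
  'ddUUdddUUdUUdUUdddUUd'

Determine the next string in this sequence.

UUdUUdddUUdUUdUUdddUUdddUUdddUUdUUdUUdddUUd

Applying the rule to each of the 21 symbols of ddUUdddUUdUUdUUdddUUd gives the pieces UUd UUd d d UUd UUd UUd d d UUd d d UUd d d UUd UUd UUd d d UUd, which concatenate to the answer.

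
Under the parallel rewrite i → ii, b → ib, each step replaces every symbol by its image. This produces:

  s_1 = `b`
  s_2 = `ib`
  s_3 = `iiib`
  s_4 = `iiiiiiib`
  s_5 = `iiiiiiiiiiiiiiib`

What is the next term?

φ(iiiiiiiiiiiiiiib) expands symbol-by-symbol to ii ii ii ii ii ii ii ii ii ii ii ii ii ii ii ib; joining the 16 pieces gives the next term.

iiiiiiiiiiiiiiiiiiiiiiiiiiiiiiib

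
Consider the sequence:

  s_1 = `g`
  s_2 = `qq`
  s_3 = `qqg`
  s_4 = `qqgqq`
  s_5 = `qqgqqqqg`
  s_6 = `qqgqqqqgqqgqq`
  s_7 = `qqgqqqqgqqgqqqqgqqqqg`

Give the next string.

qqgqqqqgqqgqqqqgqqqqgqqgqqqqgqqgqq

Each term (from the third on) is the previous term followed by the one before it: term 3 = qq·g = qqg.
Continuing: qqgqqqqgqqgqqqqgqqqqg · qqgqqqqgqqgqq gives term 8.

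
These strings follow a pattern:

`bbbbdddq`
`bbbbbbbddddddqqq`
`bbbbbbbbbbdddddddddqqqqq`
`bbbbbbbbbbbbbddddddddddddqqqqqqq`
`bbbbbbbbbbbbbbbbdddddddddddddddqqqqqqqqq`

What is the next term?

bbbbbbbbbbbbbbbbbbbddddddddddddddddddqqqqqqqqqqq

Each string has the form b^{3n+1} d^{3n} q^{2n-1} (n = 1, 2, …).
Setting n = 6 gives 19, 18, 11 characters in each block.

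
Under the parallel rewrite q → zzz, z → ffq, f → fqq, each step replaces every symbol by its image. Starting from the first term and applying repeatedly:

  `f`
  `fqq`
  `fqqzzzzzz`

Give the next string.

Expanding fqqzzzzzz: f→fqq, q→zzz, q→zzz, z→ffq, z→ffq, z→ffq, z→ffq, z→ffq, z→ffq. Concatenated: fqq zzz zzz ffq ffq ffq ffq ffq ffq.

fqqzzzzzzffqffqffqffqffqffq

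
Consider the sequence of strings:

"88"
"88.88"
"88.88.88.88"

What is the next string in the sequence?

88.88.88.88.88.88.88.88

s(k+1) = s(k)·.·s(k) — each term doubles the last with '.' between the halves.
So the next term is two copies of 88.88.88.88 with '.' between the halves.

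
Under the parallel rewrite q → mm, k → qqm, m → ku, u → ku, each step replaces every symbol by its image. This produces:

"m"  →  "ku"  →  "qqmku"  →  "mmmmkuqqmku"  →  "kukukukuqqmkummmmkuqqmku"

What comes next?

qqmkuqqmkuqqmkuqqmkummmmkuqqmkukukukukuqqmkummmmkuqqmku

φ(kukukukuqqmkummmmkuqqmku) expands symbol-by-symbol to qqm ku qqm ku qqm ku qqm ku mm mm ku qqm ku ku ku ku ku qqm ku mm mm ku qqm ku; joining the 24 pieces gives the next term.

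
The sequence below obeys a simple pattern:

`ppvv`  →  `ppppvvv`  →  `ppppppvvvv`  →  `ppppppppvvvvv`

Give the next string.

Term n consists of 2n p's, followed by n+1 v's (n = 1, 2, …).
At n = 5 the blocks have lengths 10, 6.

ppppppppppvvvvvv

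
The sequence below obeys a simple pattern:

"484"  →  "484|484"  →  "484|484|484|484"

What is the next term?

Each string is two copies of the previous one joined by '|'.
So the next term is two copies of 484|484|484|484 with '|' between the halves.

484|484|484|484|484|484|484|484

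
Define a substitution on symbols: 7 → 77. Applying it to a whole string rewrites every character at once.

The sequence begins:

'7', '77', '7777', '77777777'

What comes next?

Apply φ to 77777777 symbol by symbol: 7→77, 7→77, 7→77, 7→77, 7→77, 7→77, 7→77, 7→77; joined: 77 77 77 77 77 77 77 77.

7777777777777777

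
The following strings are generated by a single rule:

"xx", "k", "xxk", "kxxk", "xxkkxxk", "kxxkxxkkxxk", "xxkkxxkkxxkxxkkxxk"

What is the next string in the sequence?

This is a Fibonacci-style word recurrence s(k) = s(k−2)·s(k−1): e.g. xx·k = xxk.
So term 8 is kxxkxxkkxxk·xxkkxxkkxxkxxkkxxk.

kxxkxxkkxxkxxkkxxkkxxkxxkkxxk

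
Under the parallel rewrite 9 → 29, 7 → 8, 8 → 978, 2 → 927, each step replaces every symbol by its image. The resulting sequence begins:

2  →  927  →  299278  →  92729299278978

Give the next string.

φ(92729299278978) expands symbol-by-symbol to 29 927 8 927 29 927 29 29 927 8 978 29 8 978; joining the 14 pieces gives the next term.

2992789272992729299278978298978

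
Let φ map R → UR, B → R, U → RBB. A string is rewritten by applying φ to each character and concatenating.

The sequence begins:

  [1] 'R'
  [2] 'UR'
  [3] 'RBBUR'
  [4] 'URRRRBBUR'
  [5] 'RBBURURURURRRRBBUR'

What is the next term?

φ(RBBURURURURRRRBBUR) expands symbol-by-symbol to UR R R RBB UR RBB UR RBB UR RBB UR UR UR UR R R RBB UR; joining the 18 pieces gives the next term.

URRRRBBURRBBURRBBURRBBURURURURRRRBBUR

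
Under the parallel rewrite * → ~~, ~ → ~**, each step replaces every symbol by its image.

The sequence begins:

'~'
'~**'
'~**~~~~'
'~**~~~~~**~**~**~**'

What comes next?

Replace each of the 19 characters of ~**~~~~~**~**~**~** in place — ~** ~~ ~~ ~** ~** ~** ~** ~** ~~ ~~ ~** ~~ ~~ ~** ~~ ~~ ~** ~~ ~~ — and concatenate.

~**~~~~~**~**~**~**~**~~~~~**~~~~~**~~~~~**~~~~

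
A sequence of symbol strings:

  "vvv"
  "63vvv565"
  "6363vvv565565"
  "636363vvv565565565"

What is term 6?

6363636363vvv565565565565565

s(k+1) = 63·s(k)·565, so each term gains 63 as a prefix and 565 as a suffix.
From 636363vvv565565565, 2 further steps: 636363vvv565565565 → 63636363vvv565565565565 → (answer).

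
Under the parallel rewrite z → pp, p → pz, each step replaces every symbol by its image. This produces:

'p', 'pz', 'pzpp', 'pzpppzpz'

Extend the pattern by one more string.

Expanding pzpppzpz: p→pz, z→pp, p→pz, p→pz, p→pz, z→pp, p→pz, z→pp. Concatenated: pz pp pz pz pz pp pz pp.

pzpppzpzpzpppzpp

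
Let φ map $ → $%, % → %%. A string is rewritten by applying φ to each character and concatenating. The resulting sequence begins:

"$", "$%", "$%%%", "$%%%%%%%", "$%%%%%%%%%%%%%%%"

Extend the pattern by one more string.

Rewriting the 16 symbols of $%%%%%%%%%%%%%%% one by one yields $% %% %% %% %% %% %% %% %% %% %% %% %% %% %% %%; concatenated:

$%%%%%%%%%%%%%%%%%%%%%%%%%%%%%%%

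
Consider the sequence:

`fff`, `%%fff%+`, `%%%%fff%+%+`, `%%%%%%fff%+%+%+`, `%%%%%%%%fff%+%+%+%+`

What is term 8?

Each term wraps the previous one in %% on the left and %+ on the right.
From %%%%%%%%fff%+%+%+%+, 3 further steps: %%%%%%%%fff%+%+%+%+ → %%%%%%%%%%fff%+%+%+%+%+ → %%%%%%%%%%%%fff%+%+%+%+%+%+ → (answer).

%%%%%%%%%%%%%%fff%+%+%+%+%+%+%+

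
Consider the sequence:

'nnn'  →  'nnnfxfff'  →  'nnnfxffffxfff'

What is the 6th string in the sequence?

Each term is the previous one with fxfff appended.
From nnnfxffffxfff, 3 further steps: nnnfxffffxfff → nnnfxffffxffffxfff → nnnfxffffxffffxffffxfff → (answer).

nnnfxffffxffffxffffxffffxfff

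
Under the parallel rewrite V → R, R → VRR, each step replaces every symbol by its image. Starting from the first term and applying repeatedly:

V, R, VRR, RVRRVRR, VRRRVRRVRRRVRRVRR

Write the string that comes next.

Rewriting the 17 symbols of VRRRVRRVRRRVRRVRR one by one yields R VRR VRR VRR R VRR VRR R VRR VRR VRR R VRR VRR R VRR VRR; concatenated:

RVRRVRRVRRRVRRVRRRVRRVRRVRRRVRRVRRRVRRVRR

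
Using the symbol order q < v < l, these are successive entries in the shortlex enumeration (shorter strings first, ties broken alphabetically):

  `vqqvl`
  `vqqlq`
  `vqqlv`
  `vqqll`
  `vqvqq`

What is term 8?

Advancing 3 positions from vqvqq through vqvqq → vqvqv → vqvql reaches term 8.

vqvvq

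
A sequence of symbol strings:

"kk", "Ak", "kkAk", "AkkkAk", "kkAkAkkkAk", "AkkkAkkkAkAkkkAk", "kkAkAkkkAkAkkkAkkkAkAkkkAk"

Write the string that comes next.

From term 3 onward, concatenate the second-to-last term with the last: kk·Ak = kkAk, Ak·kkAk = AkkkAk, …
Continuing: AkkkAkkkAkAkkkAk · kkAkAkkkAkAkkkAkkkAkAkkkAk gives term 8.

AkkkAkkkAkAkkkAkkkAkAkkkAkAkkkAkkkAkAkkkAk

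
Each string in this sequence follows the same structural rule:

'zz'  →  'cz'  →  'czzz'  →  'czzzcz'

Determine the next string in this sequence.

czzzczczzz

Each term (from the third on) is the previous term followed by the one before it: term 3 = cz·zz = czzz.
The next term joins czzzcz and czzz.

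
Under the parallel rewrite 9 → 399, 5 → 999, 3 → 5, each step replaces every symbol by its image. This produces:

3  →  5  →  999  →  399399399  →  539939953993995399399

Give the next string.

Rewriting the 21 symbols of 539939953993995399399 one by one yields 999 5 399 399 5 399 399 999 5 399 399 5 399 399 999 5 399 399 5 399 399; concatenated:

999539939953993999995399399539939999953993995399399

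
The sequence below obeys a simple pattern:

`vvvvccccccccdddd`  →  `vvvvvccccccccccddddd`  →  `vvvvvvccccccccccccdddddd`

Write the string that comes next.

Each string has the form v^{n+1} c^{2n+2} d^{n+1}, where the shown terms are n = 3, 4, 5.
At n = 6 the blocks have lengths 7, 14, 7.

vvvvvvvccccccccccccccddddddd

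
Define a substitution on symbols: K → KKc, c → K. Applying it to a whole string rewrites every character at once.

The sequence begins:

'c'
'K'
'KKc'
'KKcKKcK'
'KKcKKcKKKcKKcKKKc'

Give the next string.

Rewriting the 17 symbols of KKcKKcKKKcKKcKKKc one by one yields KKc KKc K KKc KKc K KKc KKc KKc K KKc KKc K KKc KKc KKc K; concatenated:

KKcKKcKKKcKKcKKKcKKcKKcKKKcKKcKKKcKKcKKcK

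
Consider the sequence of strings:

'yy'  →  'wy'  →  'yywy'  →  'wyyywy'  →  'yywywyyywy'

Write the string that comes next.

From term 3 onward, concatenate the second-to-last term with the last: yy·wy = yywy, wy·yywy = wyyywy, …
So term 6 is wyyywy·yywywyyywy.

wyyywyyywywyyywy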